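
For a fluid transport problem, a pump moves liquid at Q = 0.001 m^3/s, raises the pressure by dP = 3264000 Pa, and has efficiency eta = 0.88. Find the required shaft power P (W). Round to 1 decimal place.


P = Q * dP / eta
P = 0.001 * 3264000 / 0.88
P = 3264.0 / 0.88
P = 3709.1 W


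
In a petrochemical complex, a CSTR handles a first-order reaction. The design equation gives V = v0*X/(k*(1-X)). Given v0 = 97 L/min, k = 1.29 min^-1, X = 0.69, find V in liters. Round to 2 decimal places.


V = v0 * X / (k * (1 - X))
V = 97 * 0.69 / (1.29 * (1 - 0.69))
V = 66.93 / (1.29 * 0.31)
V = 66.93 / 0.3999
V = 167.37 L


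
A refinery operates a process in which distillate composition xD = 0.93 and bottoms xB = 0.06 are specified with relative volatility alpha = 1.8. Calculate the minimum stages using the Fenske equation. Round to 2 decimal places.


N_min = ln((xD*(1-xB))/(xB*(1-xD))) / ln(alpha)
Numerator inside ln: 0.8742 / 0.0042 = 208.142857
ln(208.142857) = 5.338225
ln(alpha) = ln(1.8) = 0.587787
N_min = 5.338225 / 0.587787 = 9.08


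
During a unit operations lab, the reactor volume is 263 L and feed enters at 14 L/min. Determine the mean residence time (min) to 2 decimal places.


tau = V / v0
tau = 263 / 14
tau = 18.79 min


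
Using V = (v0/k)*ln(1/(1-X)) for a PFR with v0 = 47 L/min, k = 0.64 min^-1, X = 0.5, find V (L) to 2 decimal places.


V = (v0/k) * ln(1/(1-X))
V = (47/0.64) * ln(1/(1-0.5))
V = 73.4375 * ln(2.0)
V = 73.4375 * 0.693147
V = 50.90 L


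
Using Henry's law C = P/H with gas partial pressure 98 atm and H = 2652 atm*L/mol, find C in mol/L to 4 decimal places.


C = P / H
C = 98 / 2652
C = 0.0370 mol/L


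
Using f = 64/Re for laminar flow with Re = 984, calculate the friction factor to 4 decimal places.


f = 64 / Re
f = 64 / 984
f = 0.0650


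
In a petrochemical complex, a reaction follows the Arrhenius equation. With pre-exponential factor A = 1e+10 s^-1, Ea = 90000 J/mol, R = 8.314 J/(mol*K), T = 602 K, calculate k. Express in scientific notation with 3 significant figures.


k = A * exp(-Ea/(R*T))
k = 1e+10 * exp(-90000 / (8.314 * 602))
k = 1e+10 * exp(-17.981917)
k = 1.55e+02


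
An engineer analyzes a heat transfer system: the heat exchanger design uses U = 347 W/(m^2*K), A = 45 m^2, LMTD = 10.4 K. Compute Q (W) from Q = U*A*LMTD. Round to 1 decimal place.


Q = U * A * LMTD
Q = 347 * 45 * 10.4
Q = 162396.0 W


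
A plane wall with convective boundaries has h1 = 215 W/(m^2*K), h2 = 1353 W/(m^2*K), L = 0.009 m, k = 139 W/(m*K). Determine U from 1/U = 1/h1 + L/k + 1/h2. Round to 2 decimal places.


1/U = 1/h1 + L/k + 1/h2
1/U = 1/215 + 0.009/139 + 1/1353
1/U = 0.0046511628 + 6.47482e-05 + 0.0007390983
1/U = 0.0054550093
U = 183.32 W/(m^2*K)


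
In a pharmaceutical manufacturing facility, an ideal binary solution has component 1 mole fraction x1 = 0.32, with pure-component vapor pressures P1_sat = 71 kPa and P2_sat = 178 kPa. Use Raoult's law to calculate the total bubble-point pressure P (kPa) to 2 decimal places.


P = x1*P1_sat + x2*P2_sat
x2 = 1 - x1 = 1 - 0.32 = 0.68
P = 0.32*71 + 0.68*178
P = 22.72 + 121.04
P = 143.76 kPa


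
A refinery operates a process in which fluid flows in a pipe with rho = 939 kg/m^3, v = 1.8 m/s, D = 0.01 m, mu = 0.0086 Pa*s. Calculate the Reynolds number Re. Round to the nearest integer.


Re = rho * v * D / mu
Re = 939 * 1.8 * 0.01 / 0.0086
Re = 16.902 / 0.0086
Re = 1965


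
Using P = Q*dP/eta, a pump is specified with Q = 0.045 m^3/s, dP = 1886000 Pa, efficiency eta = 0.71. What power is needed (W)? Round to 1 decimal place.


P = Q * dP / eta
P = 0.045 * 1886000 / 0.71
P = 84870.0 / 0.71
P = 119535.2 W


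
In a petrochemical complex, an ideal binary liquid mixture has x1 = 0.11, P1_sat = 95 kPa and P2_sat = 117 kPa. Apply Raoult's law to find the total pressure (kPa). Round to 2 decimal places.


P = x1*P1_sat + x2*P2_sat
x2 = 1 - x1 = 1 - 0.11 = 0.89
P = 0.11*95 + 0.89*117
P = 10.45 + 104.13
P = 114.58 kPa


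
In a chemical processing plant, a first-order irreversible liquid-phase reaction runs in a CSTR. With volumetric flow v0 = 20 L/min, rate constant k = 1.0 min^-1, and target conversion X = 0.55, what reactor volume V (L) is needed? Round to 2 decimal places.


V = v0 * X / (k * (1 - X))
V = 20 * 0.55 / (1.0 * (1 - 0.55))
V = 11.0 / (1.0 * 0.45)
V = 11.0 / 0.45
V = 24.44 L


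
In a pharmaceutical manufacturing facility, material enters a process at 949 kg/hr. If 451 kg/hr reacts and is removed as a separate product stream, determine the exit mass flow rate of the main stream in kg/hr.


Steady-state mass balance on the main outlet: F_out = F_in - F_removed
F_out = 949 - 451
F_out = 498 kg/hr


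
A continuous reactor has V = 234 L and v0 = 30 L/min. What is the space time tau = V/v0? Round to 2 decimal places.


tau = V / v0
tau = 234 / 30
tau = 7.80 min


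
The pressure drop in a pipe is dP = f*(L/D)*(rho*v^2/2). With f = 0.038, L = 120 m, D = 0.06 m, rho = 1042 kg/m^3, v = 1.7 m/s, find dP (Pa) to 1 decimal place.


dP = f * (L/D) * (rho*v^2/2)
dP = 0.038 * (120/0.06) * (1042*1.7^2/2)
L/D = 2000.0
rho*v^2/2 = 1042*2.89/2 = 1505.69
dP = 0.038 * 2000.0 * 1505.69
dP = 114432.4 Pa


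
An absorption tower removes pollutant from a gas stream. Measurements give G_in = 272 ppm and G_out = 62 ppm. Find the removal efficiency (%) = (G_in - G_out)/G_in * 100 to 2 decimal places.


Efficiency = (G_in - G_out) / G_in * 100%
Efficiency = (272 - 62) / 272 * 100
Efficiency = 210 / 272 * 100
Efficiency = 77.21%


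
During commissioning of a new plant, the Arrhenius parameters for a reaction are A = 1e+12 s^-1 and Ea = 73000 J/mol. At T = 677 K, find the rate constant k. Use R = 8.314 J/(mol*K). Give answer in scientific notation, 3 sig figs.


k = A * exp(-Ea/(R*T))
k = 1e+12 * exp(-73000 / (8.314 * 677))
k = 1e+12 * exp(-12.969528)
k = 2.33e+06


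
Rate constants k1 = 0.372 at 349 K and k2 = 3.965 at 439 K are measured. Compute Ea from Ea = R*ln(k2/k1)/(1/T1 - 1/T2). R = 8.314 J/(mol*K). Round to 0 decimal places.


Ea = R * ln(k2/k1) / (1/T1 - 1/T2)
ln(k2/k1) = ln(3.965/0.372) = 2.3663673
1/T1 - 1/T2 = 1/349 - 1/439 = 0.000587425185
Ea = 8.314 * 2.3663673 / 0.000587425185
Ea = 33492 J/mol


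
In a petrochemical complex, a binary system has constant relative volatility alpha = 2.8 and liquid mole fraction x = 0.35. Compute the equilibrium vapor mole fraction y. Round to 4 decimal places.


y = alpha*x / (1 + (alpha-1)*x)
y = 2.8*0.35 / (1 + (2.8-1)*0.35)
y = 0.98 / (1 + 0.63)
y = 0.98 / 1.63
y = 0.6012


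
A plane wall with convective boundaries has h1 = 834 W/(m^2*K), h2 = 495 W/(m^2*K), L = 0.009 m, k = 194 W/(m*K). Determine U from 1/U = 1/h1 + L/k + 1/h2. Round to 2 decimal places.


1/U = 1/h1 + L/k + 1/h2
1/U = 1/834 + 0.009/194 + 1/495
1/U = 0.0011990408 + 4.63918e-05 + 0.002020202
1/U = 0.0032656346
U = 306.22 W/(m^2*K)


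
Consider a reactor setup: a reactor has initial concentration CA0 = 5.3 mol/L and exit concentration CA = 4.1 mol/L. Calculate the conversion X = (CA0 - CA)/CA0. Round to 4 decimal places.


X = (CA0 - CA) / CA0
X = (5.3 - 4.1) / 5.3
X = 1.2 / 5.3
X = 0.2264


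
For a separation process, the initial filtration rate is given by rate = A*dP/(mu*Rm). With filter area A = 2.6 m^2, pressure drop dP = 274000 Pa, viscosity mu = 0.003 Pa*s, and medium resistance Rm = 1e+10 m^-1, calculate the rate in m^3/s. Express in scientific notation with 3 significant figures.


rate = A * dP / (mu * Rm)
rate = 2.6 * 274000 / (0.003 * 1e+10)
rate = 712400.0 / 3.000e+07
rate = 2.37e-02 m^3/s


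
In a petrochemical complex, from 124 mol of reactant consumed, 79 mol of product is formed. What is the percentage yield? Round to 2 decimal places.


Yield = (moles product / moles consumed) * 100%
Yield = (79 / 124) * 100
Yield = 0.6371 * 100
Yield = 63.71%


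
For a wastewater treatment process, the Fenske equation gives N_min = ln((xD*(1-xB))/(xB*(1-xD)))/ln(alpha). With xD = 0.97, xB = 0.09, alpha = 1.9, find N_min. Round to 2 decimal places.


N_min = ln((xD*(1-xB))/(xB*(1-xD))) / ln(alpha)
Numerator inside ln: 0.8827 / 0.0027 = 326.925926
ln(326.925926) = 5.789734
ln(alpha) = ln(1.9) = 0.641854
N_min = 5.789734 / 0.641854 = 9.02


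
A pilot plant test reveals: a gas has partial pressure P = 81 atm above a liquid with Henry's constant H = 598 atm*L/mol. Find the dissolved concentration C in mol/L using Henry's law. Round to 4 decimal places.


C = P / H
C = 81 / 598
C = 0.1355 mol/L


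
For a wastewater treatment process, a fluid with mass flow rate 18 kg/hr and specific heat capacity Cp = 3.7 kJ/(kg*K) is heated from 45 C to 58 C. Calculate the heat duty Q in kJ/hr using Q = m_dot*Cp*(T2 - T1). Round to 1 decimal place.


Q = m_dot * Cp * (T2 - T1)
Q = 18 * 3.7 * (58 - 45)
Q = 18 * 3.7 * 13
Q = 865.8 kJ/hr


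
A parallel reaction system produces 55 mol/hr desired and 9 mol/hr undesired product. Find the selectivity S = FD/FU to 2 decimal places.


S = desired product rate / undesired product rate
S = 55 / 9
S = 6.11


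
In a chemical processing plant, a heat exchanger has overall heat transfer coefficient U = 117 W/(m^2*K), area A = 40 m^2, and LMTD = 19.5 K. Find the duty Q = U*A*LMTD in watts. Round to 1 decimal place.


Q = U * A * LMTD
Q = 117 * 40 * 19.5
Q = 91260.0 W


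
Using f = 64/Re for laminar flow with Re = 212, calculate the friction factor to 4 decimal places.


f = 64 / Re
f = 64 / 212
f = 0.3019


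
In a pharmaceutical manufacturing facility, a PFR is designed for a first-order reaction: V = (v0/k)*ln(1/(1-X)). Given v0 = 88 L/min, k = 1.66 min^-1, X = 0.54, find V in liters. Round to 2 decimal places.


V = (v0/k) * ln(1/(1-X))
V = (88/1.66) * ln(1/(1-0.54))
V = 53.012048 * ln(2.173913)
V = 53.012048 * 0.776529
V = 41.17 L


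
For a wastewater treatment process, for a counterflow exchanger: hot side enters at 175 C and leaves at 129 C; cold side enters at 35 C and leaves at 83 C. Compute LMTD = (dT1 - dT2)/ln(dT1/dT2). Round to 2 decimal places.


dT1 = Th_in - Tc_out = 175 - 83 = 92
dT2 = Th_out - Tc_in = 129 - 35 = 94
LMTD = (dT1 - dT2) / ln(dT1/dT2)
LMTD = (92 - 94) / ln(92/94)
LMTD = 93.00 K


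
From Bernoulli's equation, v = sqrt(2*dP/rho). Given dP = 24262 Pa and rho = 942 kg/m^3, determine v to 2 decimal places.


v = sqrt(2*dP/rho)
v = sqrt(2*24262/942)
v = sqrt(51.511677)
v = 7.18 m/s


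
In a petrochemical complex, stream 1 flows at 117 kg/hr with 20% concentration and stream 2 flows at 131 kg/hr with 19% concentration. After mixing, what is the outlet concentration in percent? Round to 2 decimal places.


Mass balance on solute: F1*x1 + F2*x2 = F3*x3
F3 = F1 + F2 = 117 + 131 = 248 kg/hr
x3 = (F1*x1 + F2*x2)/F3
x3 = (117*0.2 + 131*0.19) / 248
x3 = 19.47%


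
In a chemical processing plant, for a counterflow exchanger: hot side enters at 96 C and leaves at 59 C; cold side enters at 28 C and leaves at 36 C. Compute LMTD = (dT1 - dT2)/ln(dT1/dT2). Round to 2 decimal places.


dT1 = Th_in - Tc_out = 96 - 36 = 60
dT2 = Th_out - Tc_in = 59 - 28 = 31
LMTD = (dT1 - dT2) / ln(dT1/dT2)
LMTD = (60 - 31) / ln(60/31)
LMTD = 43.92 K


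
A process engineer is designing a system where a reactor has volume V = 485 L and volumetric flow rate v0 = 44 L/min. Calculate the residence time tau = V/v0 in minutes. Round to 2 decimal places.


tau = V / v0
tau = 485 / 44
tau = 11.02 min


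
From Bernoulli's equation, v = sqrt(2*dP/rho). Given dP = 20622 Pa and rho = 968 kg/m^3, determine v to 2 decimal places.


v = sqrt(2*dP/rho)
v = sqrt(2*20622/968)
v = sqrt(42.607438)
v = 6.53 m/s


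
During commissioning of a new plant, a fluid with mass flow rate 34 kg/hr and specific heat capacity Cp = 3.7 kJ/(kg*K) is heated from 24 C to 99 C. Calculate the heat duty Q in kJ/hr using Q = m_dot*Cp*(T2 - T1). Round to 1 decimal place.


Q = m_dot * Cp * (T2 - T1)
Q = 34 * 3.7 * (99 - 24)
Q = 34 * 3.7 * 75
Q = 9435.0 kJ/hr


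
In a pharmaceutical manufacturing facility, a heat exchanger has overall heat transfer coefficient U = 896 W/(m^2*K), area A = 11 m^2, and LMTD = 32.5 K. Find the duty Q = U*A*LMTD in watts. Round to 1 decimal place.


Q = U * A * LMTD
Q = 896 * 11 * 32.5
Q = 320320.0 W


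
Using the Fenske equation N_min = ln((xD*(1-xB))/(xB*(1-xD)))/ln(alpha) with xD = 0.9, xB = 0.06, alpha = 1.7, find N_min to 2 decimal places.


N_min = ln((xD*(1-xB))/(xB*(1-xD))) / ln(alpha)
Numerator inside ln: 0.846 / 0.006 = 141.0
ln(141.0) = 4.94876
ln(alpha) = ln(1.7) = 0.530628
N_min = 4.94876 / 0.530628 = 9.33


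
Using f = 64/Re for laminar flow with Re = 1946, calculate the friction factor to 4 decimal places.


f = 64 / Re
f = 64 / 1946
f = 0.0329


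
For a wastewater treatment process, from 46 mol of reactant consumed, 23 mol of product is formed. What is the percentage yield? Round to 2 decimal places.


Yield = (moles product / moles consumed) * 100%
Yield = (23 / 46) * 100
Yield = 0.5 * 100
Yield = 50.00%


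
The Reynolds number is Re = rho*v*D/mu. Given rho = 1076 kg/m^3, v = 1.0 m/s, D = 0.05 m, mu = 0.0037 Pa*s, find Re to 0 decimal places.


Re = rho * v * D / mu
Re = 1076 * 1.0 * 0.05 / 0.0037
Re = 53.8 / 0.0037
Re = 14541


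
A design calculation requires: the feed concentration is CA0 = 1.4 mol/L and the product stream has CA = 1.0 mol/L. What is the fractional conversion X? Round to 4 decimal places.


X = (CA0 - CA) / CA0
X = (1.4 - 1.0) / 1.4
X = 0.4 / 1.4
X = 0.2857


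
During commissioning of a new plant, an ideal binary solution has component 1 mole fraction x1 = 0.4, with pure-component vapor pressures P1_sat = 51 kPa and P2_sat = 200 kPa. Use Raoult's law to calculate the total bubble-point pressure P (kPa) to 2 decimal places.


P = x1*P1_sat + x2*P2_sat
x2 = 1 - x1 = 1 - 0.4 = 0.6
P = 0.4*51 + 0.6*200
P = 20.4 + 120.0
P = 140.40 kPa


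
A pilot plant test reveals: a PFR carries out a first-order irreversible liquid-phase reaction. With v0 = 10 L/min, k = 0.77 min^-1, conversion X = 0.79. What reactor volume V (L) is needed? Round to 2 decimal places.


V = (v0/k) * ln(1/(1-X))
V = (10/0.77) * ln(1/(1-0.79))
V = 12.987013 * ln(4.761905)
V = 12.987013 * 1.560648
V = 20.27 L


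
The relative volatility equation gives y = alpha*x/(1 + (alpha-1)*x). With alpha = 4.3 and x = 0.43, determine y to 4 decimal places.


y = alpha*x / (1 + (alpha-1)*x)
y = 4.3*0.43 / (1 + (4.3-1)*0.43)
y = 1.849 / (1 + 1.419)
y = 1.849 / 2.419
y = 0.7644


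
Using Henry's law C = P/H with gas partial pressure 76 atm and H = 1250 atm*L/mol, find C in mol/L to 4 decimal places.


C = P / H
C = 76 / 1250
C = 0.0608 mol/L


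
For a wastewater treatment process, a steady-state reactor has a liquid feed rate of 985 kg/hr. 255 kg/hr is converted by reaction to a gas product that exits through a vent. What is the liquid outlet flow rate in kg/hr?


Steady-state mass balance on the main outlet: F_out = F_in - F_removed
F_out = 985 - 255
F_out = 730 kg/hr


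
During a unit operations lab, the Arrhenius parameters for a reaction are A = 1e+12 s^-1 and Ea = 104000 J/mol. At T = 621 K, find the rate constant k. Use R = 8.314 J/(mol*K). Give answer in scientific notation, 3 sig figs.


k = A * exp(-Ea/(R*T))
k = 1e+12 * exp(-104000 / (8.314 * 621))
k = 1e+12 * exp(-20.143351)
k = 1.79e+03


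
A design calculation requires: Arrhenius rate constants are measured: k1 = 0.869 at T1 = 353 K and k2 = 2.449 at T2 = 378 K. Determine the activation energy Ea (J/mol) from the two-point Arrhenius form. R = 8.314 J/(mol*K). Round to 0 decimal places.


Ea = R * ln(k2/k1) / (1/T1 - 1/T2)
ln(k2/k1) = ln(2.449/0.869) = 1.0360919
1/T1 - 1/T2 = 1/353 - 1/378 = 0.000187358544
Ea = 8.314 * 1.0360919 / 0.000187358544
Ea = 45976 J/mol


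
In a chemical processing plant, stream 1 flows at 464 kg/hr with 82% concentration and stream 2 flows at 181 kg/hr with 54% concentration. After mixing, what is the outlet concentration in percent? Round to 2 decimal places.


Mass balance on solute: F1*x1 + F2*x2 = F3*x3
F3 = F1 + F2 = 464 + 181 = 645 kg/hr
x3 = (F1*x1 + F2*x2)/F3
x3 = (464*0.82 + 181*0.54) / 645
x3 = 74.14%


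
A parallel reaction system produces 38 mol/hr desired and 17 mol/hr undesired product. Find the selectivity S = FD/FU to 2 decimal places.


S = desired product rate / undesired product rate
S = 38 / 17
S = 2.24


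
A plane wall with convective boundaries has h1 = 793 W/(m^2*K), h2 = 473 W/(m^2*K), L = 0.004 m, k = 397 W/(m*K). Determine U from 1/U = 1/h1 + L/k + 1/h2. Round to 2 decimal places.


1/U = 1/h1 + L/k + 1/h2
1/U = 1/793 + 0.004/397 + 1/473
1/U = 0.001261034 + 1.00756e-05 + 0.0021141649
1/U = 0.0033852745
U = 295.40 W/(m^2*K)


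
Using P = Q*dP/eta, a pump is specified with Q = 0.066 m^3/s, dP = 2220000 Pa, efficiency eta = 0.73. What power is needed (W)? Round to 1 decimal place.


P = Q * dP / eta
P = 0.066 * 2220000 / 0.73
P = 146520.0 / 0.73
P = 200712.3 W


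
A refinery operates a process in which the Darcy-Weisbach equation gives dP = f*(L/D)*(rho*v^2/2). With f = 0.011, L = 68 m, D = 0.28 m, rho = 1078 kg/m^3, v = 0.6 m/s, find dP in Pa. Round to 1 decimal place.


dP = f * (L/D) * (rho*v^2/2)
dP = 0.011 * (68/0.28) * (1078*0.6^2/2)
L/D = 242.85714286
rho*v^2/2 = 1078*0.36/2 = 194.04
dP = 0.011 * 242.85714286 * 194.04
dP = 518.4 Pa


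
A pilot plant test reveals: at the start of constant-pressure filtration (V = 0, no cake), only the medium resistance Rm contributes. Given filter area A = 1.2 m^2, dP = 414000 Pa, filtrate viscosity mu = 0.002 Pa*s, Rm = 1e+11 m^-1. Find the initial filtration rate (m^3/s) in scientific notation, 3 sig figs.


rate = A * dP / (mu * Rm)
rate = 1.2 * 414000 / (0.002 * 1e+11)
rate = 496800.0 / 2.000e+08
rate = 2.48e-03 m^3/s


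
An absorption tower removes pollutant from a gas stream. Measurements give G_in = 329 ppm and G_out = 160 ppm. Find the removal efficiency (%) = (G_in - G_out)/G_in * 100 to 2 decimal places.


Efficiency = (G_in - G_out) / G_in * 100%
Efficiency = (329 - 160) / 329 * 100
Efficiency = 169 / 329 * 100
Efficiency = 51.37%


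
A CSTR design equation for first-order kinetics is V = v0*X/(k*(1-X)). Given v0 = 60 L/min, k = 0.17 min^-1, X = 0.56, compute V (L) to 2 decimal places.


V = v0 * X / (k * (1 - X))
V = 60 * 0.56 / (0.17 * (1 - 0.56))
V = 33.6 / (0.17 * 0.44)
V = 33.6 / 0.0748
V = 449.20 L


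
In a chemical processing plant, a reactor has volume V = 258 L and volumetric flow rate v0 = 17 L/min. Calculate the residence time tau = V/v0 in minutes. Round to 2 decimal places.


tau = V / v0
tau = 258 / 17
tau = 15.18 min


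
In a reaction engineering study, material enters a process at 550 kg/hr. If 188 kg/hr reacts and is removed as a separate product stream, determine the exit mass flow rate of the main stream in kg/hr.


Steady-state mass balance on the main outlet: F_out = F_in - F_removed
F_out = 550 - 188
F_out = 362 kg/hr


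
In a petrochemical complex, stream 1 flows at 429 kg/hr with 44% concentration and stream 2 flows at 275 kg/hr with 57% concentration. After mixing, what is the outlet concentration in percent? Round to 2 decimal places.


Mass balance on solute: F1*x1 + F2*x2 = F3*x3
F3 = F1 + F2 = 429 + 275 = 704 kg/hr
x3 = (F1*x1 + F2*x2)/F3
x3 = (429*0.44 + 275*0.57) / 704
x3 = 49.08%


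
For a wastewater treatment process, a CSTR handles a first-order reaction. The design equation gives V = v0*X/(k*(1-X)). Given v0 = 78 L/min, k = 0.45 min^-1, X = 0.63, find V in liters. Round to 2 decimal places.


V = v0 * X / (k * (1 - X))
V = 78 * 0.63 / (0.45 * (1 - 0.63))
V = 49.14 / (0.45 * 0.37)
V = 49.14 / 0.1665
V = 295.14 L


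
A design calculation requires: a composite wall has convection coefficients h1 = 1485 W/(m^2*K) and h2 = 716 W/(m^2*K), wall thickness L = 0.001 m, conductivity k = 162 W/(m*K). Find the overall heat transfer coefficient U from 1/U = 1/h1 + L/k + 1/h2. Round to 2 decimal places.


1/U = 1/h1 + L/k + 1/h2
1/U = 1/1485 + 0.001/162 + 1/716
1/U = 0.0006734007 + 6.1728e-06 + 0.001396648
1/U = 0.0020762215
U = 481.64 W/(m^2*K)


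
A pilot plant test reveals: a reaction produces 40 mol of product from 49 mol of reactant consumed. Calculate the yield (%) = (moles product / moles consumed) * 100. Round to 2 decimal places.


Yield = (moles product / moles consumed) * 100%
Yield = (40 / 49) * 100
Yield = 0.8163 * 100
Yield = 81.63%


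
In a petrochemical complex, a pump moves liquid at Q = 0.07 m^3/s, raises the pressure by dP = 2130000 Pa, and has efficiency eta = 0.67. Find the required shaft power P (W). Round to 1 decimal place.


P = Q * dP / eta
P = 0.07 * 2130000 / 0.67
P = 149100.0 / 0.67
P = 222537.3 W


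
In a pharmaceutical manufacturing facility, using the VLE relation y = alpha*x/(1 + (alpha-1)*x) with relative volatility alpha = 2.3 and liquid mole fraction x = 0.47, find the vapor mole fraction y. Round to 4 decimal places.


y = alpha*x / (1 + (alpha-1)*x)
y = 2.3*0.47 / (1 + (2.3-1)*0.47)
y = 1.081 / (1 + 0.611)
y = 1.081 / 1.611
y = 0.6710


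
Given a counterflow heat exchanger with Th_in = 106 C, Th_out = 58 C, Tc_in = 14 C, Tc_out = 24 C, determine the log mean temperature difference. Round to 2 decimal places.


dT1 = Th_in - Tc_out = 106 - 24 = 82
dT2 = Th_out - Tc_in = 58 - 14 = 44
LMTD = (dT1 - dT2) / ln(dT1/dT2)
LMTD = (82 - 44) / ln(82/44)
LMTD = 61.04 K


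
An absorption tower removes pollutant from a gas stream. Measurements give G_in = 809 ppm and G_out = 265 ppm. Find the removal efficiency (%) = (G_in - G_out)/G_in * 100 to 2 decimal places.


Efficiency = (G_in - G_out) / G_in * 100%
Efficiency = (809 - 265) / 809 * 100
Efficiency = 544 / 809 * 100
Efficiency = 67.24%


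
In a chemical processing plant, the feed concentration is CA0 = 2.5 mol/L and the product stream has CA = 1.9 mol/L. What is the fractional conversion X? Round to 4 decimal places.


X = (CA0 - CA) / CA0
X = (2.5 - 1.9) / 2.5
X = 0.6 / 2.5
X = 0.2400


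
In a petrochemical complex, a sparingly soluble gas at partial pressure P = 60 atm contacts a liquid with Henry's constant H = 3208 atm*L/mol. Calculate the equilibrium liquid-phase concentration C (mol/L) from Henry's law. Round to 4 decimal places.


C = P / H
C = 60 / 3208
C = 0.0187 mol/L


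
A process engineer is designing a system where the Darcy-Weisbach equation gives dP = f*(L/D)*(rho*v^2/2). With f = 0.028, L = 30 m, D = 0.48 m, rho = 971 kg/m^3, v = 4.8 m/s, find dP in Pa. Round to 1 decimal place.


dP = f * (L/D) * (rho*v^2/2)
dP = 0.028 * (30/0.48) * (971*4.8^2/2)
L/D = 62.5
rho*v^2/2 = 971*23.04/2 = 11185.92
dP = 0.028 * 62.5 * 11185.92
dP = 19575.4 Pa


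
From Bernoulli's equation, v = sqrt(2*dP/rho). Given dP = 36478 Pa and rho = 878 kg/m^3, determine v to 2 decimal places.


v = sqrt(2*dP/rho)
v = sqrt(2*36478/878)
v = sqrt(83.093394)
v = 9.12 m/s


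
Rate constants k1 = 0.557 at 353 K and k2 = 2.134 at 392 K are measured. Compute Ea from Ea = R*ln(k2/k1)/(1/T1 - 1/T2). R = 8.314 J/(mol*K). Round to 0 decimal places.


Ea = R * ln(k2/k1) / (1/T1 - 1/T2)
ln(k2/k1) = ln(2.134/0.557) = 1.3431882
1/T1 - 1/T2 = 1/353 - 1/392 = 0.000281840782
Ea = 8.314 * 1.3431882 / 0.000281840782
Ea = 39623 J/mol


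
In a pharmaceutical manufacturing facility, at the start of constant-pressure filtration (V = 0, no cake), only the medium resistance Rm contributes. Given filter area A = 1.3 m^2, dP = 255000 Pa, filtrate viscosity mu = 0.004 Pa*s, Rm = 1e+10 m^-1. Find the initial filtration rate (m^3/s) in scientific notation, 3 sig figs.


rate = A * dP / (mu * Rm)
rate = 1.3 * 255000 / (0.004 * 1e+10)
rate = 331500.0 / 4.000e+07
rate = 8.29e-03 m^3/s


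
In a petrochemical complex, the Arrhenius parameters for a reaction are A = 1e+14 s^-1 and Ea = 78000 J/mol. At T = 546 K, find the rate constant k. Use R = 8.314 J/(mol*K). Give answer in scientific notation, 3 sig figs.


k = A * exp(-Ea/(R*T))
k = 1e+14 * exp(-78000 / (8.314 * 546))
k = 1e+14 * exp(-17.182721)
k = 3.45e+06


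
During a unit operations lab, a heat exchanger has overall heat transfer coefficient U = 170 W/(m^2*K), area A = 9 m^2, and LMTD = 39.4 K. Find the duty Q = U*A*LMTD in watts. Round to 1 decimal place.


Q = U * A * LMTD
Q = 170 * 9 * 39.4
Q = 60282.0 W


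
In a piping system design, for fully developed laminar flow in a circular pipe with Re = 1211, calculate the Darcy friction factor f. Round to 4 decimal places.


f = 64 / Re
f = 64 / 1211
f = 0.0528


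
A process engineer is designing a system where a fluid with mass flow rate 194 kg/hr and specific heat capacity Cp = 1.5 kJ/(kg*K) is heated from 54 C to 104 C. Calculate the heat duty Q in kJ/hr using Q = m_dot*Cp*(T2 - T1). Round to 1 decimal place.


Q = m_dot * Cp * (T2 - T1)
Q = 194 * 1.5 * (104 - 54)
Q = 194 * 1.5 * 50
Q = 14550.0 kJ/hr


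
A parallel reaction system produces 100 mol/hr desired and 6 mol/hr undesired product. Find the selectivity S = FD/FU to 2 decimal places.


S = desired product rate / undesired product rate
S = 100 / 6
S = 16.67


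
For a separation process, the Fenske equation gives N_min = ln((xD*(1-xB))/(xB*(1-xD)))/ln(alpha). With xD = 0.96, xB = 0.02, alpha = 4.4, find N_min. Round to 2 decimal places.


N_min = ln((xD*(1-xB))/(xB*(1-xD))) / ln(alpha)
Numerator inside ln: 0.9408 / 0.0008 = 1176.0
ln(1176.0) = 7.069874
ln(alpha) = ln(4.4) = 1.481605
N_min = 7.069874 / 1.481605 = 4.77


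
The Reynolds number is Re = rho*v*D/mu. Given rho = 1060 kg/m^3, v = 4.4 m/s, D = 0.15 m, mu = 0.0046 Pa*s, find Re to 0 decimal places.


Re = rho * v * D / mu
Re = 1060 * 4.4 * 0.15 / 0.0046
Re = 699.6 / 0.0046
Re = 152087


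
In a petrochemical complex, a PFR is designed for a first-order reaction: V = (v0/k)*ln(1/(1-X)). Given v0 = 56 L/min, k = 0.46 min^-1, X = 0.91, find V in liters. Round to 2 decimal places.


V = (v0/k) * ln(1/(1-X))
V = (56/0.46) * ln(1/(1-0.91))
V = 121.73913 * ln(11.111111)
V = 121.73913 * 2.407946
V = 293.14 L


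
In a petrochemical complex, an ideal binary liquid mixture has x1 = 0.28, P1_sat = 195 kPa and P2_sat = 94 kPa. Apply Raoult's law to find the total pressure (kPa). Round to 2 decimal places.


P = x1*P1_sat + x2*P2_sat
x2 = 1 - x1 = 1 - 0.28 = 0.72
P = 0.28*195 + 0.72*94
P = 54.6 + 67.68
P = 122.28 kPa


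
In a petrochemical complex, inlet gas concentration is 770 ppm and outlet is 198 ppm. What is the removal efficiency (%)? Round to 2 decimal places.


Efficiency = (G_in - G_out) / G_in * 100%
Efficiency = (770 - 198) / 770 * 100
Efficiency = 572 / 770 * 100
Efficiency = 74.29%


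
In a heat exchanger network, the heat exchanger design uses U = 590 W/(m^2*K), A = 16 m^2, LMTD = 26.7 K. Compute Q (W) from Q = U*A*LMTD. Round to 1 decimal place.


Q = U * A * LMTD
Q = 590 * 16 * 26.7
Q = 252048.0 W


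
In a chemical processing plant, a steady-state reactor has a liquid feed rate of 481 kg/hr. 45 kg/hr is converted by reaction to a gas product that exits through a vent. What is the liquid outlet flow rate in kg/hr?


Steady-state mass balance on the main outlet: F_out = F_in - F_removed
F_out = 481 - 45
F_out = 436 kg/hr


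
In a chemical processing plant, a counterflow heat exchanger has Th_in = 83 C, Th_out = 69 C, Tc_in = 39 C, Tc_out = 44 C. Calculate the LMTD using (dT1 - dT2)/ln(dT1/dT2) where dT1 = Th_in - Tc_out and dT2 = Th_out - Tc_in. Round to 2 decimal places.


dT1 = Th_in - Tc_out = 83 - 44 = 39
dT2 = Th_out - Tc_in = 69 - 39 = 30
LMTD = (dT1 - dT2) / ln(dT1/dT2)
LMTD = (39 - 30) / ln(39/30)
LMTD = 34.30 K


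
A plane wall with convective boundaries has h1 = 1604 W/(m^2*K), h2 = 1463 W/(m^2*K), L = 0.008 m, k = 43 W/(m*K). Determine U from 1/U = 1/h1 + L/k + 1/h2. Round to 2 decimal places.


1/U = 1/h1 + L/k + 1/h2
1/U = 1/1604 + 0.008/43 + 1/1463
1/U = 0.0006234414 + 0.0001860465 + 0.000683527
1/U = 0.0014930149
U = 669.79 W/(m^2*K)


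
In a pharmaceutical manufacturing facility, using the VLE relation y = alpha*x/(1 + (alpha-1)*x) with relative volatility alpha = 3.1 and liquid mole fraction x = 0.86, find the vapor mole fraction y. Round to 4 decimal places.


y = alpha*x / (1 + (alpha-1)*x)
y = 3.1*0.86 / (1 + (3.1-1)*0.86)
y = 2.666 / (1 + 1.806)
y = 2.666 / 2.806
y = 0.9501


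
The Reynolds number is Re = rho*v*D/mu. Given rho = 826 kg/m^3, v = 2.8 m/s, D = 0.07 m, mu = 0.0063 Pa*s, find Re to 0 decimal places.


Re = rho * v * D / mu
Re = 826 * 2.8 * 0.07 / 0.0063
Re = 161.896 / 0.0063
Re = 25698


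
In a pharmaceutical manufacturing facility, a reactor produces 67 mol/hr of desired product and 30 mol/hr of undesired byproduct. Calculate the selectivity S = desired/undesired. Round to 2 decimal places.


S = desired product rate / undesired product rate
S = 67 / 30
S = 2.23


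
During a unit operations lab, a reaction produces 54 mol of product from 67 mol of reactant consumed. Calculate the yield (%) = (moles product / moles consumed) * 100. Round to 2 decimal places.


Yield = (moles product / moles consumed) * 100%
Yield = (54 / 67) * 100
Yield = 0.806 * 100
Yield = 80.60%


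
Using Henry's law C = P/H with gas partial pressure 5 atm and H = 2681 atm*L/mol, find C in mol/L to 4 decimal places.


C = P / H
C = 5 / 2681
C = 0.0019 mol/L


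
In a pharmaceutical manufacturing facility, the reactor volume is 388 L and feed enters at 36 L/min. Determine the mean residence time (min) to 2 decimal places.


tau = V / v0
tau = 388 / 36
tau = 10.78 min


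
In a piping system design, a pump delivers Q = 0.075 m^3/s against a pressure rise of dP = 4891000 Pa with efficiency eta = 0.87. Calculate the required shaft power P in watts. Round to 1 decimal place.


P = Q * dP / eta
P = 0.075 * 4891000 / 0.87
P = 366825.0 / 0.87
P = 421637.9 W


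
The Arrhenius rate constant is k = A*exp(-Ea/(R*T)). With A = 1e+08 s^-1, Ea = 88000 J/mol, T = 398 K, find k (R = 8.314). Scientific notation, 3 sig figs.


k = A * exp(-Ea/(R*T))
k = 1e+08 * exp(-88000 / (8.314 * 398))
k = 1e+08 * exp(-26.594362)
k = 2.82e-04


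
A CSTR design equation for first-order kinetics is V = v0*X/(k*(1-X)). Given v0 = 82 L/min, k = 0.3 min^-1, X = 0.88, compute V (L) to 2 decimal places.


V = v0 * X / (k * (1 - X))
V = 82 * 0.88 / (0.3 * (1 - 0.88))
V = 72.16 / (0.3 * 0.12)
V = 72.16 / 0.036
V = 2004.44 L


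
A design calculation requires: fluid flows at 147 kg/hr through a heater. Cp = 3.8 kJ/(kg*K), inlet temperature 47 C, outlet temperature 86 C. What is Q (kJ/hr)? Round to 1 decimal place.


Q = m_dot * Cp * (T2 - T1)
Q = 147 * 3.8 * (86 - 47)
Q = 147 * 3.8 * 39
Q = 21785.4 kJ/hr


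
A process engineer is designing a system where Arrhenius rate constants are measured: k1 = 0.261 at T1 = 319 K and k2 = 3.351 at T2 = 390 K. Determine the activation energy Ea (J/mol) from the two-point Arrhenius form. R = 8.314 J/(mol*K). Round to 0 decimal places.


Ea = R * ln(k2/k1) / (1/T1 - 1/T2)
ln(k2/k1) = ln(3.351/0.261) = 2.5524937
1/T1 - 1/T2 = 1/319 - 1/390 = 0.000570693674
Ea = 8.314 * 2.5524937 / 0.000570693674
Ea = 37185 J/mol


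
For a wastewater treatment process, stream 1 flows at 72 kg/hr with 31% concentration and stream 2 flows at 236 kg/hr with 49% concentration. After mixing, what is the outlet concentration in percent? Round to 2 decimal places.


Mass balance on solute: F1*x1 + F2*x2 = F3*x3
F3 = F1 + F2 = 72 + 236 = 308 kg/hr
x3 = (F1*x1 + F2*x2)/F3
x3 = (72*0.31 + 236*0.49) / 308
x3 = 44.79%


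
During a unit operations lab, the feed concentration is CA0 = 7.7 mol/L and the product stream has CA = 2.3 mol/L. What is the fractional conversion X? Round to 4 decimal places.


X = (CA0 - CA) / CA0
X = (7.7 - 2.3) / 7.7
X = 5.4 / 7.7
X = 0.7013


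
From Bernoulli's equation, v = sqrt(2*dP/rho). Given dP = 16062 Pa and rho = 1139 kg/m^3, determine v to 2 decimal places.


v = sqrt(2*dP/rho)
v = sqrt(2*16062/1139)
v = sqrt(28.203687)
v = 5.31 m/s


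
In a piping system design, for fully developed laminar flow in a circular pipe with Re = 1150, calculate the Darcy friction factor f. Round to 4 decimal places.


f = 64 / Re
f = 64 / 1150
f = 0.0557


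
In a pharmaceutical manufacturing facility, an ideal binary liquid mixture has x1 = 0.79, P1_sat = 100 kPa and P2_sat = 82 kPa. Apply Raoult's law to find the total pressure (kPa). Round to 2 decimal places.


P = x1*P1_sat + x2*P2_sat
x2 = 1 - x1 = 1 - 0.79 = 0.21
P = 0.79*100 + 0.21*82
P = 79.0 + 17.22
P = 96.22 kPa


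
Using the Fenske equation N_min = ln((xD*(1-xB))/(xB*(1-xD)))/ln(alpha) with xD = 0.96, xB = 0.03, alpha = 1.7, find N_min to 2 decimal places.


N_min = ln((xD*(1-xB))/(xB*(1-xD))) / ln(alpha)
Numerator inside ln: 0.9312 / 0.0012 = 776.0
ln(776.0) = 6.654153
ln(alpha) = ln(1.7) = 0.530628
N_min = 6.654153 / 0.530628 = 12.54


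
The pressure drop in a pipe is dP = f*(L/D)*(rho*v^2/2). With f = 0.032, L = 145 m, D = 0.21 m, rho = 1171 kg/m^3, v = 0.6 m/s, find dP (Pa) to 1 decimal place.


dP = f * (L/D) * (rho*v^2/2)
dP = 0.032 * (145/0.21) * (1171*0.6^2/2)
L/D = 690.47619048
rho*v^2/2 = 1171*0.36/2 = 210.78
dP = 0.032 * 690.47619048 * 210.78
dP = 4657.2 Pa


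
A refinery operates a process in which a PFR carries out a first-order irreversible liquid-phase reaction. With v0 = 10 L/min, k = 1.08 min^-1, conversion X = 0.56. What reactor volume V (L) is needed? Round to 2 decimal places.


V = (v0/k) * ln(1/(1-X))
V = (10/1.08) * ln(1/(1-0.56))
V = 9.259259 * ln(2.272727)
V = 9.259259 * 0.82098
V = 7.60 L


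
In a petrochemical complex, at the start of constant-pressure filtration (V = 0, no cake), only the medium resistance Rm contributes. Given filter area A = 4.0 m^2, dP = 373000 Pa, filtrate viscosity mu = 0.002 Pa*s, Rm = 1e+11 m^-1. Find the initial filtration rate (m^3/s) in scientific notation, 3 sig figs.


rate = A * dP / (mu * Rm)
rate = 4.0 * 373000 / (0.002 * 1e+11)
rate = 1492000.0 / 2.000e+08
rate = 7.46e-03 m^3/s


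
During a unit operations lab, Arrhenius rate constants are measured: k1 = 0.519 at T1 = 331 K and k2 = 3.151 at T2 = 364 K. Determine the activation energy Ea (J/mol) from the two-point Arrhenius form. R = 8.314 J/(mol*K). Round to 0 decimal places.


Ea = R * ln(k2/k1) / (1/T1 - 1/T2)
ln(k2/k1) = ln(3.151/0.519) = 1.8035713
1/T1 - 1/T2 = 1/331 - 1/364 = 0.000273895289
Ea = 8.314 * 1.8035713 / 0.000273895289
Ea = 54747 J/mol


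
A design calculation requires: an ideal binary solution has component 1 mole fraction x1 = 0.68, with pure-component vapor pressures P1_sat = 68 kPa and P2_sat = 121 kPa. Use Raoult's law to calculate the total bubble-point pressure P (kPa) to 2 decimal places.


P = x1*P1_sat + x2*P2_sat
x2 = 1 - x1 = 1 - 0.68 = 0.32
P = 0.68*68 + 0.32*121
P = 46.24 + 38.72
P = 84.96 kPa


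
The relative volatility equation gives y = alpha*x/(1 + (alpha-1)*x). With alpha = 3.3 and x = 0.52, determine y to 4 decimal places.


y = alpha*x / (1 + (alpha-1)*x)
y = 3.3*0.52 / (1 + (3.3-1)*0.52)
y = 1.716 / (1 + 1.196)
y = 1.716 / 2.196
y = 0.7814


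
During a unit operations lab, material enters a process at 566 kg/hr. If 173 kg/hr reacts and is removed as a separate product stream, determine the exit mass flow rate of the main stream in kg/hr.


Steady-state mass balance on the main outlet: F_out = F_in - F_removed
F_out = 566 - 173
F_out = 393 kg/hr


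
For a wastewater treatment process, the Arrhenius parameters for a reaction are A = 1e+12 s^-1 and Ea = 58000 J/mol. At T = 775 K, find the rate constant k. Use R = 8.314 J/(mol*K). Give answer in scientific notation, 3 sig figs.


k = A * exp(-Ea/(R*T))
k = 1e+12 * exp(-58000 / (8.314 * 775))
k = 1e+12 * exp(-9.001529)
k = 1.23e+08


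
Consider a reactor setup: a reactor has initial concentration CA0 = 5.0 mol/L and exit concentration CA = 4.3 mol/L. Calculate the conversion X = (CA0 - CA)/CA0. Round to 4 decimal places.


X = (CA0 - CA) / CA0
X = (5.0 - 4.3) / 5.0
X = 0.7 / 5.0
X = 0.1400


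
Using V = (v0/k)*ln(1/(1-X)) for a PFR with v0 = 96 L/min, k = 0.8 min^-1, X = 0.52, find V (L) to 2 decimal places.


V = (v0/k) * ln(1/(1-X))
V = (96/0.8) * ln(1/(1-0.52))
V = 120.0 * ln(2.083333)
V = 120.0 * 0.733969
V = 88.08 L


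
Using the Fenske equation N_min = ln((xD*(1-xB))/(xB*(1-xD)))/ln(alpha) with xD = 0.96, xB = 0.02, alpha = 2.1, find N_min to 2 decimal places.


N_min = ln((xD*(1-xB))/(xB*(1-xD))) / ln(alpha)
Numerator inside ln: 0.9408 / 0.0008 = 1176.0
ln(1176.0) = 7.069874
ln(alpha) = ln(2.1) = 0.741937
N_min = 7.069874 / 0.741937 = 9.53


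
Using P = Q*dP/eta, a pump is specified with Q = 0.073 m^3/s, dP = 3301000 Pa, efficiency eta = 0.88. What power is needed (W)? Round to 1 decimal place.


P = Q * dP / eta
P = 0.073 * 3301000 / 0.88
P = 240973.0 / 0.88
P = 273833.0 W


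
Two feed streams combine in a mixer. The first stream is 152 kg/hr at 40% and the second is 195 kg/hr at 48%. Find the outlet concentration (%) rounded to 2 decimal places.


Mass balance on solute: F1*x1 + F2*x2 = F3*x3
F3 = F1 + F2 = 152 + 195 = 347 kg/hr
x3 = (F1*x1 + F2*x2)/F3
x3 = (152*0.4 + 195*0.48) / 347
x3 = 44.50%


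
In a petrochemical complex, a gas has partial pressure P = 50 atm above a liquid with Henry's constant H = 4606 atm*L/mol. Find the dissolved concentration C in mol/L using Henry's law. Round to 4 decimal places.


C = P / H
C = 50 / 4606
C = 0.0109 mol/L


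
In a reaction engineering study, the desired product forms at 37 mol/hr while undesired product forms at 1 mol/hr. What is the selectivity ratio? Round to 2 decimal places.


S = desired product rate / undesired product rate
S = 37 / 1
S = 37.00


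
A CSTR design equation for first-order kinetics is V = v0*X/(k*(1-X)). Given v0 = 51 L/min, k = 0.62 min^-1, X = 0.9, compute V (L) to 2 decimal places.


V = v0 * X / (k * (1 - X))
V = 51 * 0.9 / (0.62 * (1 - 0.9))
V = 45.9 / (0.62 * 0.1)
V = 45.9 / 0.062
V = 740.32 L


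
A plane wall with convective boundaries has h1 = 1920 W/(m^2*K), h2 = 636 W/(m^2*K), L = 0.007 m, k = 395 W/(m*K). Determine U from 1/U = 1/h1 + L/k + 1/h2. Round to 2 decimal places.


1/U = 1/h1 + L/k + 1/h2
1/U = 1/1920 + 0.007/395 + 1/636
1/U = 0.0005208333 + 1.77215e-05 + 0.001572327
1/U = 0.0021108818
U = 473.74 W/(m^2*K)


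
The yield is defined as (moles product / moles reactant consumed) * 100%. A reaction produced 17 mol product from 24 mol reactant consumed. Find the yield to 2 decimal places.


Yield = (moles product / moles consumed) * 100%
Yield = (17 / 24) * 100
Yield = 0.7083 * 100
Yield = 70.83%


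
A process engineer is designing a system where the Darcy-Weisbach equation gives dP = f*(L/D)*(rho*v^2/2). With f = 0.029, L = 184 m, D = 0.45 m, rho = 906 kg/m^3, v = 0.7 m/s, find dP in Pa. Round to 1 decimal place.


dP = f * (L/D) * (rho*v^2/2)
dP = 0.029 * (184/0.45) * (906*0.7^2/2)
L/D = 408.88888889
rho*v^2/2 = 906*0.49/2 = 221.97
dP = 0.029 * 408.88888889 * 221.97
dP = 2632.1 Pa


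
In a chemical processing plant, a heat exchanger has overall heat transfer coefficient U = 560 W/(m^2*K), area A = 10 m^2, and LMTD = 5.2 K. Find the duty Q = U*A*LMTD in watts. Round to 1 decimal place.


Q = U * A * LMTD
Q = 560 * 10 * 5.2
Q = 29120.0 W


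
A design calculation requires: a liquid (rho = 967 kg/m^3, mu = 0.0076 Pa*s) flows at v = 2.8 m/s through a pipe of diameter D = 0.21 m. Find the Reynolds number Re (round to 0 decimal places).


Re = rho * v * D / mu
Re = 967 * 2.8 * 0.21 / 0.0076
Re = 568.596 / 0.0076
Re = 74815


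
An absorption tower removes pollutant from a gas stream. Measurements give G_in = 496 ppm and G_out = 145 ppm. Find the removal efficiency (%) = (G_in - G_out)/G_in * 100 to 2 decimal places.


Efficiency = (G_in - G_out) / G_in * 100%
Efficiency = (496 - 145) / 496 * 100
Efficiency = 351 / 496 * 100
Efficiency = 70.77%
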